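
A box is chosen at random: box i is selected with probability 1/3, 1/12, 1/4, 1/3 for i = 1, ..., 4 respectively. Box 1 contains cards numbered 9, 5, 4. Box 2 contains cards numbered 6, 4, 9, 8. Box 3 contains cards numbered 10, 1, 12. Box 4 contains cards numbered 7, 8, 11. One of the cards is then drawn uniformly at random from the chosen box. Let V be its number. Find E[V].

1061/144

E[V | box 1] = (9+5+4)/3 = 6.
E[V | box 2] = (6+4+9+8)/4 = 27/4.
E[V | box 3] = (10+1+12)/3 = 23/3.
E[V | box 4] = (7+8+11)/3 = 26/3.
E[V] = (1/3)·(6) + (1/12)·(27/4) + (1/4)·(23/3) + (1/3)·(26/3) = 1061/144.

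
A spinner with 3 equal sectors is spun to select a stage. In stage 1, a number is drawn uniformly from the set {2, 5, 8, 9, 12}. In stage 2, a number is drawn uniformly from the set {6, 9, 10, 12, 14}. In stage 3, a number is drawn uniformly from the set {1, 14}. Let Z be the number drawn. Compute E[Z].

E[Z | stage 1] = (2+5+8+9+12)/5 = 36/5.
E[Z | stage 2] = (6+9+10+12+14)/5 = 51/5.
E[Z | stage 3] = (1+14)/2 = 15/2.
E[Z] = (1/3)·(36/5) + (1/3)·(51/5) + (1/3)·(15/2) = 83/10.

83/10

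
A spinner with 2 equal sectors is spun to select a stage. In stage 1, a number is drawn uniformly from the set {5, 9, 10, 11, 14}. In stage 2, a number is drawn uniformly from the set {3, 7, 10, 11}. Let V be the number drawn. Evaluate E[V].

E[V | stage 1] = (5+9+10+11+14)/5 = 49/5.
E[V | stage 2] = (3+7+10+11)/4 = 31/4.
By the law of total expectation,
E[V] = (1/2)·(49/5) + (1/2)·(31/4) = 351/40.

351/40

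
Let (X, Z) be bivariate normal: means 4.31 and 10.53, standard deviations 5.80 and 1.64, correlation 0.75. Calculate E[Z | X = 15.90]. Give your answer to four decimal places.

The regression of Z on X has slope ρ·σ_Z/σ_X and passes through (μ_X, μ_Z).
E[Z | X=15.90] = 10.53 + (0.75)·(1.64/5.80)·(15.90 − (4.31)) = 10.53 + (0.21207)·(11.59) = 12.9879.

12.9879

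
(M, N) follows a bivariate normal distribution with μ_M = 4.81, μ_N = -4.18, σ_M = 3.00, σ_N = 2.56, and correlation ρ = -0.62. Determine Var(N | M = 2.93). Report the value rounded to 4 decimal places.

Var(N | M=x) = (1 − ρ²)·σ_N².
Var(N | M=2.93) = (2.56)²·(1 − (-0.62)²) = 6.5536·0.6156 = 4.0344.

4.0344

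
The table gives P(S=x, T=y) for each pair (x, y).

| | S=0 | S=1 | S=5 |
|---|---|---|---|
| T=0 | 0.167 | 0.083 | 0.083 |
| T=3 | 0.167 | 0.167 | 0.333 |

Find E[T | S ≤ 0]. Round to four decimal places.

P(S ≤ 0) = 0.334.
Σ T·P over the event = 0·(0.167) + 3·(0.167) = 0.501.
E[T | S ≤ 0] = (0.501) / (0.334) = 1.5000.

1.5000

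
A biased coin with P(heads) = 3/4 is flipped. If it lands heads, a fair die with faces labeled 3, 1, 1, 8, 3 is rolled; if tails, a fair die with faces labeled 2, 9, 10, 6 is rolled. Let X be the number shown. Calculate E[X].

E[X | heads] = (3+1+1+8+3)/5 = 16/5.
E[X | tails] = (2+9+10+6)/4 = 27/4.
E[X] = (3/4)·(16/5) + (1/4)·(27/4) = 327/80.

327/80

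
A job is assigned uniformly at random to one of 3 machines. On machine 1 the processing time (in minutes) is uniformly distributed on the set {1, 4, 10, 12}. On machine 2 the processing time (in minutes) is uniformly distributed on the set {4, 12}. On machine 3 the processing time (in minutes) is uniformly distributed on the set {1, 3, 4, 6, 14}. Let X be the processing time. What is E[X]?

E[X | machine 1] = (1+4+10+12)/4 = 27/4.
E[X | machine 2] = (4+12)/2 = 8.
E[X | machine 3] = (1+3+4+6+14)/5 = 28/5.
E[X] = (1/3)·(27/4) + (1/3)·(8) + (1/3)·(28/5) = 407/60.

407/60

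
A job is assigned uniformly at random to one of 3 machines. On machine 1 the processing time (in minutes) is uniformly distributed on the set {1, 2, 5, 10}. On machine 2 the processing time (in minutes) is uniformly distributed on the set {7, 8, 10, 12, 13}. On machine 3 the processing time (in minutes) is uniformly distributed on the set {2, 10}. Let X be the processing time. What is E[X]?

41/6

E[X | machine 1] = (1+2+5+10)/4 = 9/2.
E[X | machine 2] = (7+8+10+12+13)/5 = 10.
E[X | machine 3] = (2+10)/2 = 6.
By the law of total expectation,
E[X] = (1/3)·(9/2) + (1/3)·(10) + (1/3)·(6) = 41/6.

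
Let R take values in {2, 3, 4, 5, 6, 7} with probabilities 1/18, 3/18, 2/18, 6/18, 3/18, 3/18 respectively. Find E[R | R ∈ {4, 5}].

19/4

P(R ∈ {4, 5}) = 4/9.
Σ over the event: 4·1/9 + 5·1/3 = 19/9.
E[R | R ∈ {4, 5}] = (19/9) / (4/9) = 19/4.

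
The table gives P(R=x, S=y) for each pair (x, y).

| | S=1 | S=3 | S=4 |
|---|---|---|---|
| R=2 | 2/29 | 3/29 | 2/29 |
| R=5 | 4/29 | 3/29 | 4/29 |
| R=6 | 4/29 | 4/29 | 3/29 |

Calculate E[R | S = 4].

14/3

P(S = 4) = 9/29.
Σ R·P over the event = 2·(2/29) + 5·(4/29) + 6·(3/29) = 42/29.
E[R | S = 4] = (42/29) / (9/29) = 14/3.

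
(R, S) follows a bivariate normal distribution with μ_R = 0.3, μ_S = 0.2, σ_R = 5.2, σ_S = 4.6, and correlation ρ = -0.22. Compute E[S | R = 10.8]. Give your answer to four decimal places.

-1.8435

E[S | R=x] = μ_S + ρ(σ_S/σ_R)(x − μ_R) for jointly normal variables.
E[S | R=10.8] = 0.2 + (-0.22)·(4.6/5.2)·(10.8 − (0.3)) = 0.2 + (-0.19462)·(10.5) = -1.8435.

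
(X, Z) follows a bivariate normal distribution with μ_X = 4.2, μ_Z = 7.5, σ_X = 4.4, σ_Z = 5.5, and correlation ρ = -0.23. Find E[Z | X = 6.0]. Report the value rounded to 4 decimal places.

6.9825

For a bivariate normal, E[Z | X=x] = μ_Z + ρ·(σ_Z/σ_X)·(x − μ_X).
E[Z | X=6.0] = 7.5 + (-0.23)·(5.5/4.4)·(6.0 − (4.2)) = 7.5 + (-0.2875)·(1.8) = 6.9825.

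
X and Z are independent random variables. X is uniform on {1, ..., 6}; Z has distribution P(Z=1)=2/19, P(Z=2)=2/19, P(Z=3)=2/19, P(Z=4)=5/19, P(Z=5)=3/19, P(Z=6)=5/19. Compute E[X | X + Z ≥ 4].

391/108

P(X + Z ≥ 4) = 18/19.
Summing X·P(x,y) over outcomes with X + Z ≥ 4 gives 391/114.
E[X | X + Z ≥ 4] = (391/114) / (18/19) = 391/108.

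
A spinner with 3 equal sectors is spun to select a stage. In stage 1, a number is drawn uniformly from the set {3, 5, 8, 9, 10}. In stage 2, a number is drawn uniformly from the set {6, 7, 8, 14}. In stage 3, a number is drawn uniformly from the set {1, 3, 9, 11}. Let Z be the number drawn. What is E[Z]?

29/4

E[Z | stage 1] = (3+5+8+9+10)/5 = 7.
E[Z | stage 2] = (6+7+8+14)/4 = 35/4.
E[Z | stage 3] = (1+3+9+11)/4 = 6.
E[Z] = (1/3)·(7) + (1/3)·(35/4) + (1/3)·(6) = 29/4.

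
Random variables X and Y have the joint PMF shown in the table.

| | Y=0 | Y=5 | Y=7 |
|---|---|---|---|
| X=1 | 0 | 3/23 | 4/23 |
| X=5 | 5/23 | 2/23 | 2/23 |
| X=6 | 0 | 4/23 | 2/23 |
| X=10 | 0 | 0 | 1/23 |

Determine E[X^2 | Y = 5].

197/9

P(Y = 5) = 9/23.
Σ X^2·P over the event = 1·(3/23) + 25·(2/23) + 36·(4/23) = 197/23.
E[X^2 | Y = 5] = (197/23) / (9/23) = 197/9.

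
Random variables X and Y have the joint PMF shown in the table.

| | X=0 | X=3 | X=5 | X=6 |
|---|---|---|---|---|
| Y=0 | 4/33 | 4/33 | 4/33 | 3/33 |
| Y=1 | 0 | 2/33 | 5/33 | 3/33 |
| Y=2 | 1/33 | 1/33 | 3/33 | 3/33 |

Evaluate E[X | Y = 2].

9/2

P(Y = 2) = 8/33.
Σ X·P over the event = 0·(1/33) + 3·(1/33) + 5·(3/33) + 6·(3/33) = 12/11.
E[X | Y = 2] = (12/11) / (8/33) = 9/2.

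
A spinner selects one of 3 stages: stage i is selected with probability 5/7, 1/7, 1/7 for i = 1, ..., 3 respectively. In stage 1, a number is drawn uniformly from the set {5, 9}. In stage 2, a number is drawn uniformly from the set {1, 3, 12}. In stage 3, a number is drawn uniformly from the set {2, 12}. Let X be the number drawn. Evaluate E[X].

E[X | stage 1] = (5+9)/2 = 7.
E[X | stage 2] = (1+3+12)/3 = 16/3.
E[X | stage 3] = (2+12)/2 = 7.
E[X] = (5/7)·(7) + (1/7)·(16/3) + (1/7)·(7) = 142/21.

142/21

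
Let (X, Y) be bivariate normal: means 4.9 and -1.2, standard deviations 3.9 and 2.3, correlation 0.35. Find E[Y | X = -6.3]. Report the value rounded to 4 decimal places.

-3.5118

For a bivariate normal, E[Y | X=x] = μ_Y + ρ·(σ_Y/σ_X)·(x − μ_X).
E[Y | X=-6.3] = -1.2 + (0.35)·(2.3/3.9)·(-6.3 − (4.9)) = -1.2 + (0.20641)·(-11.2) = -3.5118.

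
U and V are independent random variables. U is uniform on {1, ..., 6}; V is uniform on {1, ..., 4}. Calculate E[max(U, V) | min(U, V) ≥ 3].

P(min(U, V) ≥ 3) = 1/3.
Summing max(U,V)·P(x,y) over outcomes with min(U, V) ≥ 3 gives 37/24.
E[max(U, V) | min(U, V) ≥ 3] = (37/24) / (1/3) = 37/8.

37/8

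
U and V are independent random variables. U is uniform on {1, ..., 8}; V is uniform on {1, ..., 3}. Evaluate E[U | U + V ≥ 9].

22/3

Outcomes with U + V ≥ 9: (6,3), (7,2), (7,3), (8,1), (8,2), (8,3), each with probability 1/24.
E[U | U + V ≥ 9] = (6 + 7 + 7 + 8 + 8 + 8) / 6 = 22/3.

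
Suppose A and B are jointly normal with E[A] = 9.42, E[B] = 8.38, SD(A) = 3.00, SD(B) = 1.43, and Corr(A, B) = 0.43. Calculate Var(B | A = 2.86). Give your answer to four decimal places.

The conditional variance in a bivariate normal is σ_B²(1 − ρ²), independent of x.
Var(B | A=2.86) = (1.43)²·(1 − (0.43)²) = 2.0449·0.8151 = 1.6668.

1.6668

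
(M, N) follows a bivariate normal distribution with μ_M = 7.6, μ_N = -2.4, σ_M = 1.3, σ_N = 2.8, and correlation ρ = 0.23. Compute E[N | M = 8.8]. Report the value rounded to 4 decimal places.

-1.8055

For a bivariate normal, E[N | M=x] = μ_N + ρ·(σ_N/σ_M)·(x − μ_M).
E[N | M=8.8] = -2.4 + (0.23)·(2.8/1.3)·(8.8 − (7.6)) = -2.4 + (0.49538)·(1.2) = -1.8055.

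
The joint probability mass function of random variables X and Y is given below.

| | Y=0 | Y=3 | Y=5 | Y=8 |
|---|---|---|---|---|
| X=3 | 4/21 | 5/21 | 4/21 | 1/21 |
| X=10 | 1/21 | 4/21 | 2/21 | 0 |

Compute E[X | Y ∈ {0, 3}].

P(Y ∈ {0, 3}) = 2/3.
Σ X·P over the event = 3·(4/21) + 3·(5/21) + 10·(1/21) + 10·(4/21) = 11/3.
E[X | Y ∈ {0, 3}] = (11/3) / (2/3) = 11/2.

11/2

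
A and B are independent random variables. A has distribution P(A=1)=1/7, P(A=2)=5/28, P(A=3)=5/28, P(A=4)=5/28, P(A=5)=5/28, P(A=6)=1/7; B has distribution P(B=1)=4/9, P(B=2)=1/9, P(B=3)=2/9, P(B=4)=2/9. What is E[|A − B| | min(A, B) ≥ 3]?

P(min(A, B) ≥ 3) = 19/63.
Summing |A−B|·P(x,y) over outcomes with min(A, B) ≥ 3 gives 5/14.
E[|A − B| | min(A, B) ≥ 3] = (5/14) / (19/63) = 45/38.

45/38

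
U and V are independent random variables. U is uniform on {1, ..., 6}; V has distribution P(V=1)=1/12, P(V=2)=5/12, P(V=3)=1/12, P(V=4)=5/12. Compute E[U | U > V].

90/19

P(U > V) = 19/36.
Summing U·P(x,y) over outcomes with U > V gives 5/2.
E[U | U > V] = (5/2) / (19/36) = 90/19.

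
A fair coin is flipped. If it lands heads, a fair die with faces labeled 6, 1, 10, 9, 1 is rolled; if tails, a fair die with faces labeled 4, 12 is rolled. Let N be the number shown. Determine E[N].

67/10

E[N | heads] = (6+1+10+9+1)/5 = 27/5.
E[N | tails] = (4+12)/2 = 8.
By the law of total expectation,
E[N] = (1/2)·(27/5) + (1/2)·(8) = 67/10.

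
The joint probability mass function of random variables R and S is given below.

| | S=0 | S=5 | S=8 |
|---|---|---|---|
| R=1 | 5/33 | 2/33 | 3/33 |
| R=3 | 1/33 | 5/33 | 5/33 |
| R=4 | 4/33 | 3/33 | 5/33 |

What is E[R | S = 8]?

38/13

P(S = 8) = 13/33.
Σ R·P over the event = 1·(3/33) + 3·(5/33) + 4·(5/33) = 38/33.
E[R | S = 8] = (38/33) / (13/33) = 38/13.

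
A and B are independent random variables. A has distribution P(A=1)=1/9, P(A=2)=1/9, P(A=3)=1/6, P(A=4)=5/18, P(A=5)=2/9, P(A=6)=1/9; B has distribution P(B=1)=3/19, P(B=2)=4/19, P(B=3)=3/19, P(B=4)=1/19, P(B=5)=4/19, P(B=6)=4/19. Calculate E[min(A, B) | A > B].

323/151

P(A > B) = 151/342.
Summing min(A,B)·P(x,y) over outcomes with A > B gives 17/18.
E[min(A, B) | A > B] = (17/18) / (151/342) = 323/151.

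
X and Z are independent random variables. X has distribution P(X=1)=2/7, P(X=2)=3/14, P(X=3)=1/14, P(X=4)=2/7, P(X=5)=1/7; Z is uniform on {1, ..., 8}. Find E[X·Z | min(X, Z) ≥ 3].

P(min(X, Z) ≥ 3) = 3/8.
Summing XZ·P(x,y) over outcomes with min(X, Z) ≥ 3 gives 957/112.
E[X·Z | min(X, Z) ≥ 3] = (957/112) / (3/8) = 319/14.

319/14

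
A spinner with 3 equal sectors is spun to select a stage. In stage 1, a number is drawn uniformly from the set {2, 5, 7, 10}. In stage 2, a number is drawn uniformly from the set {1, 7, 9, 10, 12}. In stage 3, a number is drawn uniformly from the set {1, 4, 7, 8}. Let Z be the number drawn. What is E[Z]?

94/15

E[Z | stage 1] = (2+5+7+10)/4 = 6.
E[Z | stage 2] = (1+7+9+10+12)/5 = 39/5.
E[Z | stage 3] = (1+4+7+8)/4 = 5.
E[Z] = (1/3)·(6) + (1/3)·(39/5) + (1/3)·(5) = 94/15.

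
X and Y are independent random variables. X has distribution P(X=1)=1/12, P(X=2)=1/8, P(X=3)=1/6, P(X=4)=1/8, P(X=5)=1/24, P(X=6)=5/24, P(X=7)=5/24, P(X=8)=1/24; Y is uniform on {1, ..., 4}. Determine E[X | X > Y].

P(X > Y) = 17/24.
Summing X·P(x,y) over outcomes with X > Y gives 63/16.
E[X | X > Y] = (63/16) / (17/24) = 189/34.

189/34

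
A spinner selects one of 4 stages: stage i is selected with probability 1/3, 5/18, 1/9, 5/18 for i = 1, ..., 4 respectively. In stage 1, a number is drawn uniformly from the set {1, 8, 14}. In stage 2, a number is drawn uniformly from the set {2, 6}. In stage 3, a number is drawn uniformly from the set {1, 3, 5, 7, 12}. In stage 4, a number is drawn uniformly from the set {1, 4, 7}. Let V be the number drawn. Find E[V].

27/5

E[V | stage 1] = (1+8+14)/3 = 23/3.
E[V | stage 2] = (2+6)/2 = 4.
E[V | stage 3] = (1+3+5+7+12)/5 = 28/5.
E[V | stage 4] = (1+4+7)/3 = 4.
E[V] = (1/3)·(23/3) + (5/18)·(4) + (1/9)·(28/5) + (5/18)·(4) = 27/5.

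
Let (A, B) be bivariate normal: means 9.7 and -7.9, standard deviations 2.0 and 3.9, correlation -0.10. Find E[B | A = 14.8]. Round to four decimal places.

For a bivariate normal, E[B | A=x] = μ_B + ρ·(σ_B/σ_A)·(x − μ_A).
E[B | A=14.8] = -7.9 + (-0.10)·(3.9/2.0)·(14.8 − (9.7)) = -7.9 + (-0.195)·(5.1) = -8.8945.

-8.8945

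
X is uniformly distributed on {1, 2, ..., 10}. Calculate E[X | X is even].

6

Given X is even, X is equally likely to be any of {2, 4, 6, 8, 10}.
E[X | X is even] = (2 + 4 + 6 + 8 + 10) / 5 = 6.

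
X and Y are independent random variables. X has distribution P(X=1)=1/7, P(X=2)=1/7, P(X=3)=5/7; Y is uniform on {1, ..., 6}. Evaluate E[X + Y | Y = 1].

25/7

P(Y = 1) = 1/6.
Summing (X+Y)·P(x,y) over outcomes with Y = 1 gives 25/42.
E[X + Y | Y = 1] = (25/42) / (1/6) = 25/7.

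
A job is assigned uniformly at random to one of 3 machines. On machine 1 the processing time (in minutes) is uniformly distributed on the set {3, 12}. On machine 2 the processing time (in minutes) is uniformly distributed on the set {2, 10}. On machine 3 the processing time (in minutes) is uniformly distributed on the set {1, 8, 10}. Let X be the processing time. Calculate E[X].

E[X | machine 1] = (3+12)/2 = 15/2.
E[X | machine 2] = (2+10)/2 = 6.
E[X | machine 3] = (1+8+10)/3 = 19/3.
E[X] = (1/3)·(15/2) + (1/3)·(6) + (1/3)·(19/3) = 119/18.

119/18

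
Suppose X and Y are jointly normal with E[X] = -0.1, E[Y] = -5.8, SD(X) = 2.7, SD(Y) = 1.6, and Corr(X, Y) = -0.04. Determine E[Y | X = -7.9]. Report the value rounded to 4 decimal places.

E[Y | X=x] = μ_Y + ρ(σ_Y/σ_X)(x − μ_X) for jointly normal variables.
E[Y | X=-7.9] = -5.8 + (-0.04)·(1.6/2.7)·(-7.9 − (-0.1)) = -5.8 + (-0.023704)·(-7.8) = -5.6151.

-5.6151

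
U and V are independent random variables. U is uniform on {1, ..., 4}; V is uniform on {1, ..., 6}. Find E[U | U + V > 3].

8/3

P(U + V > 3) = 7/8.
Summing U·P(x,y) over outcomes with U + V > 3 gives 7/3.
E[U | U + V > 3] = (7/3) / (7/8) = 8/3.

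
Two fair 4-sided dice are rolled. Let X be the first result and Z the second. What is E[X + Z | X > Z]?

5

Outcomes with X > Z: (2,1), (3,1), (3,2), (4,1), (4,2), (4,3), each with probability 1/16.
E[X + Z | X > Z] = (3 + 4 + 5 + 5 + 6 + 7) / 6 = 5.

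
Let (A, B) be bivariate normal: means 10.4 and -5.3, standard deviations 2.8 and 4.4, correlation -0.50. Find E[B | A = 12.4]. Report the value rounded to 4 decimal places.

The regression of B on A has slope ρ·σ_B/σ_A and passes through (μ_A, μ_B).
E[B | A=12.4] = -5.3 + (-0.50)·(4.4/2.8)·(12.4 − (10.4)) = -5.3 + (-0.78571)·(2) = -6.8714.

-6.8714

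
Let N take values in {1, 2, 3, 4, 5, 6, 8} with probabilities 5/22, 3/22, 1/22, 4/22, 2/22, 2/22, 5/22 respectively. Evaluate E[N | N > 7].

P(N > 7) = 5/22.
Σ over the event: 8·5/22 = 20/11.
E[N | N > 7] = (20/11) / (5/22) = 8.

8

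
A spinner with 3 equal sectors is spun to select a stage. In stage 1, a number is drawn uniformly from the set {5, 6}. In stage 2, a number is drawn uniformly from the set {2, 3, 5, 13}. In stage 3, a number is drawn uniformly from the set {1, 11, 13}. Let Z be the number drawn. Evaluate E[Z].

235/36

E[Z | stage 1] = (5+6)/2 = 11/2.
E[Z | stage 2] = (2+3+5+13)/4 = 23/4.
E[Z | stage 3] = (1+11+13)/3 = 25/3.
By the law of total expectation,
E[Z] = (1/3)·(11/2) + (1/3)·(23/4) + (1/3)·(25/3) = 235/36.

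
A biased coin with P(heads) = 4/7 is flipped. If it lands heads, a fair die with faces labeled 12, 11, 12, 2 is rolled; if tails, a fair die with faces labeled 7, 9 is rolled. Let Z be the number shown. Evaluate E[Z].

E[Z | heads] = (12+11+12+2)/4 = 37/4.
E[Z | tails] = (7+9)/2 = 8.
E[Z] = (4/7)·(37/4) + (3/7)·(8) = 61/7.

61/7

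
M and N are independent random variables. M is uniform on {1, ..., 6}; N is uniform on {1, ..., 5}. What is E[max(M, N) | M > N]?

14/3

P(M > N) = 1/2.
Summing max(M,N)·P(x,y) over outcomes with M > N gives 7/3.
E[max(M, N) | M > N] = (7/3) / (1/2) = 14/3.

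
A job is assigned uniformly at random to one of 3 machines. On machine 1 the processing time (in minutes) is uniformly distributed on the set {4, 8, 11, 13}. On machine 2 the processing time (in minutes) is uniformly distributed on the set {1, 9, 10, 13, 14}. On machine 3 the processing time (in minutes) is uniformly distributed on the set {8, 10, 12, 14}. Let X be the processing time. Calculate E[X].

49/5

E[X | machine 1] = (4+8+11+13)/4 = 9.
E[X | machine 2] = (1+9+10+13+14)/5 = 47/5.
E[X | machine 3] = (8+10+12+14)/4 = 11.
By the law of total expectation,
E[X] = (1/3)·(9) + (1/3)·(47/5) + (1/3)·(11) = 49/5.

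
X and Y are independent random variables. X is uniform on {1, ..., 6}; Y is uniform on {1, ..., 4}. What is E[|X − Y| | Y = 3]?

3/2

P(Y = 3) = 1/4.
Summing |X−Y|·P(x,y) over outcomes with Y = 3 gives 3/8.
E[|X − Y| | Y = 3] = (3/8) / (1/4) = 3/2.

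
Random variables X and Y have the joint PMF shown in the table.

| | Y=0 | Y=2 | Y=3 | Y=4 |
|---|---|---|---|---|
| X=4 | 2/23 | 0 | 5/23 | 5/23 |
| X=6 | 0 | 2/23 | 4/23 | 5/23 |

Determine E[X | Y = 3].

44/9

P(Y = 3) = 9/23.
Σ X·P over the event = 4·(5/23) + 6·(4/23) = 44/23.
E[X | Y = 3] = (44/23) / (9/23) = 44/9.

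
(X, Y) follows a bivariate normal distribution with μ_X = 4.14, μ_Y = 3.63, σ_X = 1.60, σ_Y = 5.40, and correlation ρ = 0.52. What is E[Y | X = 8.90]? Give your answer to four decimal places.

11.9838

The regression of Y on X has slope ρ·σ_Y/σ_X and passes through (μ_X, μ_Y).
E[Y | X=8.90] = 3.63 + (0.52)·(5.40/1.60)·(8.90 − (4.14)) = 3.63 + (1.755)·(4.76) = 11.9838.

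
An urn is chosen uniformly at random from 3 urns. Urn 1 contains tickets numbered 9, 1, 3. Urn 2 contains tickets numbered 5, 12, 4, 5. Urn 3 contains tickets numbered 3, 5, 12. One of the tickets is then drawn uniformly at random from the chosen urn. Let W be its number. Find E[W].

E[W | urn 1] = (9+1+3)/3 = 13/3.
E[W | urn 2] = (5+12+4+5)/4 = 13/2.
E[W | urn 3] = (3+5+12)/3 = 20/3.
By the law of total expectation,
E[W] = (1/3)·(13/3) + (1/3)·(13/2) + (1/3)·(20/3) = 35/6.

35/6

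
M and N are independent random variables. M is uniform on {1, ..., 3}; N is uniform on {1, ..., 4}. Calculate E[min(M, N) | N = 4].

Outcomes with N = 4: (1,4), (2,4), (3,4), each with probability 1/12.
E[min(M, N) | N = 4] = (1 + 2 + 3) / 3 = 2.

2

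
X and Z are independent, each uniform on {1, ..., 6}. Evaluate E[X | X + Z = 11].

Outcomes with X + Z = 11: (5,6), (6,5), each with probability 1/36.
E[X | X + Z = 11] = (5 + 6) / 2 = 11/2.

11/2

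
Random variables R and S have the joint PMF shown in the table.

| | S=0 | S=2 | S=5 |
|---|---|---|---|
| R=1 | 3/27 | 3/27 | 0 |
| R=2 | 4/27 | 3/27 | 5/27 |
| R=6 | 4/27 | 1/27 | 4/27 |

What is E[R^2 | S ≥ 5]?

164/9

P(S ≥ 5) = 1/3.
Σ R^2·P over the event = 4·(5/27) + 36·(4/27) = 164/27.
E[R^2 | S ≥ 5] = (164/27) / (1/3) = 164/9.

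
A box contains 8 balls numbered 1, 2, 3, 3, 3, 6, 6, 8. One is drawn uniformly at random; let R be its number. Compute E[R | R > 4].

20/3

P(R > 4) = 3/8.
Σ over the event: 6·1/4 + 8·1/8 = 5/2.
E[R | R > 4] = (5/2) / (3/8) = 20/3.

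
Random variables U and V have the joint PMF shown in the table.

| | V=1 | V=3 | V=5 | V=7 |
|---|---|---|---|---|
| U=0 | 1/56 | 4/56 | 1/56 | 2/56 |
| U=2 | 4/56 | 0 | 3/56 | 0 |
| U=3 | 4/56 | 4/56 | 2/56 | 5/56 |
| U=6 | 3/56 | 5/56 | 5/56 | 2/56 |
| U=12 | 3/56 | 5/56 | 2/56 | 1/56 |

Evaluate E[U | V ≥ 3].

P(V ≥ 3) = 41/56.
Summing U·P(U=x,V=y) over the conditioning event gives 207/56.
E[U | V ≥ 3] = (207/56) / (41/56) = 207/41.

207/41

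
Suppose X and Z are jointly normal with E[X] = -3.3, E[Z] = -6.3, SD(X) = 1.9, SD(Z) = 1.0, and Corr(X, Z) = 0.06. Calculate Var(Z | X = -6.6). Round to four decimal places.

0.9964

The conditional variance in a bivariate normal is σ_Z²(1 − ρ²), independent of x.
Var(Z | X=-6.6) = (1.0)²·(1 − (0.06)²) = 1·0.9964 = 0.9964.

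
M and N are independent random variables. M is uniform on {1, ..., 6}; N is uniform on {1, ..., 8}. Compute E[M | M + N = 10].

4

Outcomes with M + N = 10: (2,8), (3,7), (4,6), (5,5), (6,4), each with probability 1/48.
E[M | M + N = 10] = (2 + 3 + 4 + 5 + 6) / 5 = 4.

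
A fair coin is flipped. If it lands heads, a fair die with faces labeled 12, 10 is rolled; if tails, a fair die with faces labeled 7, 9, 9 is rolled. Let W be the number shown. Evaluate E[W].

E[W | heads] = (12+10)/2 = 11.
E[W | tails] = (7+9+9)/3 = 25/3.
E[W] = (1/2)·(11) + (1/2)·(25/3) = 29/3.

29/3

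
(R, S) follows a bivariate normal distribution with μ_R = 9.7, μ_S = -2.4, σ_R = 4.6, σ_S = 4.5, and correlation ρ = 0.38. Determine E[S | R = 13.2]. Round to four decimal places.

-1.0989

For a bivariate normal, E[S | R=x] = μ_S + ρ·(σ_S/σ_R)·(x − μ_R).
E[S | R=13.2] = -2.4 + (0.38)·(4.5/4.6)·(13.2 − (9.7)) = -2.4 + (0.37174)·(3.5) = -1.0989.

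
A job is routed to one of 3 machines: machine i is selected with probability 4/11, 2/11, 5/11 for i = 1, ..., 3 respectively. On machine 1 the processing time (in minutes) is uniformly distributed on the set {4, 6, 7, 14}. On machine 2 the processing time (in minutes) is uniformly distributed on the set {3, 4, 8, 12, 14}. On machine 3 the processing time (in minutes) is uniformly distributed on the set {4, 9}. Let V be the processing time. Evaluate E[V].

E[V | machine 1] = (4+6+7+14)/4 = 31/4.
E[V | machine 2] = (3+4+8+12+14)/5 = 41/5.
E[V | machine 3] = (4+9)/2 = 13/2.
E[V] = (4/11)·(31/4) + (2/11)·(41/5) + (5/11)·(13/2) = 799/110.

799/110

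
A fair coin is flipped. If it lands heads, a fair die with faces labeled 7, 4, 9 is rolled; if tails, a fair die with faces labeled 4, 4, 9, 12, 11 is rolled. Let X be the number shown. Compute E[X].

E[X | heads] = (7+4+9)/3 = 20/3.
E[X | tails] = (4+4+9+12+11)/5 = 8.
E[X] = (1/2)·(20/3) + (1/2)·(8) = 22/3.

22/3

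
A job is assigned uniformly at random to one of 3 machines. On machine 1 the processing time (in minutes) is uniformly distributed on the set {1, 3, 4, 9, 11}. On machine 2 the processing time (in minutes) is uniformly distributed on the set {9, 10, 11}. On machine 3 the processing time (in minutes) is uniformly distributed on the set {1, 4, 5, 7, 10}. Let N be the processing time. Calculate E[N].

E[N | machine 1] = (1+3+4+9+11)/5 = 28/5.
E[N | machine 2] = (9+10+11)/3 = 10.
E[N | machine 3] = (1+4+5+7+10)/5 = 27/5.
E[N] = (1/3)·(28/5) + (1/3)·(10) + (1/3)·(27/5) = 7.

7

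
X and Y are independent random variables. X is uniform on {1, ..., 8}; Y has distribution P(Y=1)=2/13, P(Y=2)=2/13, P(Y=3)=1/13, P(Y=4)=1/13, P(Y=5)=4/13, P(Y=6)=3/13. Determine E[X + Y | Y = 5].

19/2

P(Y = 5) = 4/13.
Summing (X+Y)·P(x,y) over outcomes with Y = 5 gives 38/13.
E[X + Y | Y = 5] = (38/13) / (4/13) = 19/2.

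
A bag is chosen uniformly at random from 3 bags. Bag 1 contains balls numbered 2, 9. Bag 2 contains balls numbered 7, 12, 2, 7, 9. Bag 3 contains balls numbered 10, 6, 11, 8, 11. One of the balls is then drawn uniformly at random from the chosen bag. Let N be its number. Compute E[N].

E[N | bag 1] = (2+9)/2 = 11/2.
E[N | bag 2] = (7+12+2+7+9)/5 = 37/5.
E[N | bag 3] = (10+6+11+8+11)/5 = 46/5.
E[N] = (1/3)·(11/2) + (1/3)·(37/5) + (1/3)·(46/5) = 221/30.

221/30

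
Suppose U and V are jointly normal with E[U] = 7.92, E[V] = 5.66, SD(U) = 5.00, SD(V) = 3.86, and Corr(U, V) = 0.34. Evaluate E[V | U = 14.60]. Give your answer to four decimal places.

The regression of V on U has slope ρ·σ_V/σ_U and passes through (μ_U, μ_V).
E[V | U=14.60] = 5.66 + (0.34)·(3.86/5.00)·(14.60 − (7.92)) = 5.66 + (0.26248)·(6.68) = 7.4134.

7.4134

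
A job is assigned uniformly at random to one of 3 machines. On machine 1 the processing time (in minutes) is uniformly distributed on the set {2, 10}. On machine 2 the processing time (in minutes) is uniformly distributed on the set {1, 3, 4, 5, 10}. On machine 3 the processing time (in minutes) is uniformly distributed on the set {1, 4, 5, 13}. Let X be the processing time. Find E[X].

E[X | machine 1] = (2+10)/2 = 6.
E[X | machine 2] = (1+3+4+5+10)/5 = 23/5.
E[X | machine 3] = (1+4+5+13)/4 = 23/4.
By the law of total expectation,
E[X] = (1/3)·(6) + (1/3)·(23/5) + (1/3)·(23/4) = 109/20.

109/20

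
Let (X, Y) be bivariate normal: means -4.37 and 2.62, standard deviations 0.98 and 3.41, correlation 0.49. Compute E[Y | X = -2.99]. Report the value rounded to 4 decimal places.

For a bivariate normal, E[Y | X=x] = μ_Y + ρ·(σ_Y/σ_X)·(x − μ_X).
E[Y | X=-2.99] = 2.62 + (0.49)·(3.41/0.98)·(-2.99 − (-4.37)) = 2.62 + (1.705)·(1.38) = 4.9729.

4.9729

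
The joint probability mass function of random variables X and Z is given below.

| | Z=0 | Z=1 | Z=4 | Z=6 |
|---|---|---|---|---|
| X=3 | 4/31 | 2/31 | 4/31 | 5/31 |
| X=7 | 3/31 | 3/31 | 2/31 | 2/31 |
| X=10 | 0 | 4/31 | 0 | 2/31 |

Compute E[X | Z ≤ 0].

P(Z ≤ 0) = 7/31.
Σ X·P over the event = 3·(4/31) + 7·(3/31) = 33/31.
E[X | Z ≤ 0] = (33/31) / (7/31) = 33/7.

33/7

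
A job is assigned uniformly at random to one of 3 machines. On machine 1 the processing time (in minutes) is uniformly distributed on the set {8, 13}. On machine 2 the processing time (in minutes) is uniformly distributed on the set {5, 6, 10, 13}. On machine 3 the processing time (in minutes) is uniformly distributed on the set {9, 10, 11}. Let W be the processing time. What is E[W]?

E[W | machine 1] = (8+13)/2 = 21/2.
E[W | machine 2] = (5+6+10+13)/4 = 17/2.
E[W | machine 3] = (9+10+11)/3 = 10.
By the law of total expectation,
E[W] = (1/3)·(21/2) + (1/3)·(17/2) + (1/3)·(10) = 29/3.

29/3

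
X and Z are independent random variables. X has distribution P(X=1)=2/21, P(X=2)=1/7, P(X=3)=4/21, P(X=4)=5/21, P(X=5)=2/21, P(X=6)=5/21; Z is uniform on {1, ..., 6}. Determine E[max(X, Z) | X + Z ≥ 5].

P(X + Z ≥ 5) = 55/63.
Summing max(X,Z)·P(x,y) over outcomes with X + Z ≥ 5 gives 545/126.
E[max(X, Z) | X + Z ≥ 5] = (545/126) / (55/63) = 109/22.

109/22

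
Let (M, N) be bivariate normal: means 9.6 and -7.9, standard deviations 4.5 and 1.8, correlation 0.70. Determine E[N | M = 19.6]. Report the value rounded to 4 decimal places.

For a bivariate normal, E[N | M=x] = μ_N + ρ·(σ_N/σ_M)·(x − μ_M).
E[N | M=19.6] = -7.9 + (0.70)·(1.8/4.5)·(19.6 − (9.6)) = -7.9 + (0.28)·(10) = -5.1000.

-5.1000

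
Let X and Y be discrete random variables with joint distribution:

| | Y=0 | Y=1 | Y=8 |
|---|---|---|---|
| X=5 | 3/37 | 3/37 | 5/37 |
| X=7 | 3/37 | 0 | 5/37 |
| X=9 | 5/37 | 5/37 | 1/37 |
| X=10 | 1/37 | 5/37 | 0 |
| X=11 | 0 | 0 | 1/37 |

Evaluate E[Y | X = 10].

P(X = 10) = 6/37.
Σ Y·P over the event = 0·(1/37) + 1·(5/37) = 5/37.
E[Y | X = 10] = (5/37) / (6/37) = 5/6.

5/6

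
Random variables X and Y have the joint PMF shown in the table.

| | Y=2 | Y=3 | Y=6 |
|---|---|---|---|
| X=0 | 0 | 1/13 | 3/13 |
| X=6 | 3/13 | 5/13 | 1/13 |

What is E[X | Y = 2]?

6

P(Y = 2) = 3/13.
Summing X·P(X=x,Y=y) over the conditioning event gives 18/13.
E[X | Y = 2] = (18/13) / (3/13) = 6.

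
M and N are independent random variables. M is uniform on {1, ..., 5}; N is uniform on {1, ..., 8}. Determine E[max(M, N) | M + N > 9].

Outcomes with M + N > 9: (2,8), (3,7), (3,8), (4,6), (4,7), (4,8), (5,5), (5,6), (5,7), (5,8), each with probability 1/40.
E[max(M, N) | M + N > 9] = (8 + 7 + 8 + 6 + 7 + 8 + 5 + 6 + 7 + 8) / 10 = 7.

7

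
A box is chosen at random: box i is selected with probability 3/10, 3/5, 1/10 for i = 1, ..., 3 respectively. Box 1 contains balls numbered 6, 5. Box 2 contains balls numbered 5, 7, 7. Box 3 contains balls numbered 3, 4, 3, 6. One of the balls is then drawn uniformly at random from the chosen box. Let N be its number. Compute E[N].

E[N | box 1] = (6+5)/2 = 11/2.
E[N | box 2] = (5+7+7)/3 = 19/3.
E[N | box 3] = (3+4+3+6)/4 = 4.
By the law of total expectation,
E[N] = (3/10)·(11/2) + (3/5)·(19/3) + (1/10)·(4) = 117/20.

117/20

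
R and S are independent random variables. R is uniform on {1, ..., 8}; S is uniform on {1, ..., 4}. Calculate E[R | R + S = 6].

Outcomes with R + S = 6: (2,4), (3,3), (4,2), (5,1), each with probability 1/32.
E[R | R + S = 6] = (2 + 3 + 4 + 5) / 4 = 7/2.

7/2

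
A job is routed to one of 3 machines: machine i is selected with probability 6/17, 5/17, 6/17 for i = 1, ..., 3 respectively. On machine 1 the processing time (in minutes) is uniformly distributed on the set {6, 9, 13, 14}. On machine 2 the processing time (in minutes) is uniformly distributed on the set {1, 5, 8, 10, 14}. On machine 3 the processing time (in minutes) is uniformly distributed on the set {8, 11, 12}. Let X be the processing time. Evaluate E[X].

163/17

E[X | machine 1] = (6+9+13+14)/4 = 21/2.
E[X | machine 2] = (1+5+8+10+14)/5 = 38/5.
E[X | machine 3] = (8+11+12)/3 = 31/3.
E[X] = (6/17)·(21/2) + (5/17)·(38/5) + (6/17)·(31/3) = 163/17.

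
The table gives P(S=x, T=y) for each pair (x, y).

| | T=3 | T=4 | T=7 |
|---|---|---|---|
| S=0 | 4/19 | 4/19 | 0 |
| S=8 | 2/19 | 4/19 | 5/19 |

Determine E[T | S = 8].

57/11

P(S = 8) = 11/19.
Σ T·P over the event = 3·(2/19) + 4·(4/19) + 7·(5/19) = 3.
E[T | S = 8] = (3) / (11/19) = 57/11.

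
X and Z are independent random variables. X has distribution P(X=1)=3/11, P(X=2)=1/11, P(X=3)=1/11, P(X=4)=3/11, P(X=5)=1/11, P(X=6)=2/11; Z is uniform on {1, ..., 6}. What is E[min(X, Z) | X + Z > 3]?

153/59

P(X + Z > 3) = 59/66.
Summing min(X,Z)·P(x,y) over outcomes with X + Z > 3 gives 51/22.
E[min(X, Z) | X + Z > 3] = (51/22) / (59/66) = 153/59.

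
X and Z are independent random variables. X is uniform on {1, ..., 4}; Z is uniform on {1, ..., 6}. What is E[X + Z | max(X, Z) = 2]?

P(max(X, Z) = 2) = 1/8.
Summing (X+Z)·P(x,y) over outcomes with max(X, Z) = 2 gives 5/12.
E[X + Z | max(X, Z) = 2] = (5/12) / (1/8) = 10/3.

10/3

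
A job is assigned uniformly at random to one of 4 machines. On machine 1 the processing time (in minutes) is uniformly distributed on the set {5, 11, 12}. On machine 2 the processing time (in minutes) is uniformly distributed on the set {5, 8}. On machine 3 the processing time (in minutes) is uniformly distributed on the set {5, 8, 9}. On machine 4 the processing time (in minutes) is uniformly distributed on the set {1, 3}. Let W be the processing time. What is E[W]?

151/24

E[W | machine 1] = (5+11+12)/3 = 28/3.
E[W | machine 2] = (5+8)/2 = 13/2.
E[W | machine 3] = (5+8+9)/3 = 22/3.
E[W | machine 4] = (1+3)/2 = 2.
E[W] = (1/4)·(28/3) + (1/4)·(13/2) + (1/4)·(22/3) + (1/4)·(2) = 151/24.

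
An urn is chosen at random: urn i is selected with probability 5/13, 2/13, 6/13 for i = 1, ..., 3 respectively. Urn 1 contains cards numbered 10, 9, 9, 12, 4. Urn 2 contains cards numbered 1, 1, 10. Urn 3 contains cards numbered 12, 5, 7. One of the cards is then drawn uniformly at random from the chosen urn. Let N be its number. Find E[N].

E[N | urn 1] = (10+9+9+12+4)/5 = 44/5.
E[N | urn 2] = (1+1+10)/3 = 4.
E[N | urn 3] = (12+5+7)/3 = 8.
By the law of total expectation,
E[N] = (5/13)·(44/5) + (2/13)·(4) + (6/13)·(8) = 100/13.

100/13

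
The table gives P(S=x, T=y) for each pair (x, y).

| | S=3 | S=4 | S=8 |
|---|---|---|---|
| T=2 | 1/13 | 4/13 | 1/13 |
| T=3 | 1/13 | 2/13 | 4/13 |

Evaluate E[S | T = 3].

43/7

P(T = 3) = 7/13.
Σ S·P over the event = 3·(1/13) + 4·(2/13) + 8·(4/13) = 43/13.
E[S | T = 3] = (43/13) / (7/13) = 43/7.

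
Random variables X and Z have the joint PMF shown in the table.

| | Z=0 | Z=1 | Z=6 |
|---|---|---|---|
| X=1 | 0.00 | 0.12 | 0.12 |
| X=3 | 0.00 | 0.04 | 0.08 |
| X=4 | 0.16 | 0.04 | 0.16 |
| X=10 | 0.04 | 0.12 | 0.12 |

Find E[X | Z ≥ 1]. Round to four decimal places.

4.7500

P(Z ≥ 1) = 0.80.
Σ X·P over the event = 1·(0.12) + 1·(0.12) + 3·(0.04) + 3·(0.08) + 4·(0.04) + 4·(0.16) + 10·(0.12) + 10·(0.12) = 3.80.
E[X | Z ≥ 1] = (3.80) / (0.80) = 4.7500.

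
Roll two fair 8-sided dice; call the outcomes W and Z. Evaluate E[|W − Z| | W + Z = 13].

Outcomes with W + Z = 13: (5,8), (6,7), (7,6), (8,5), each with probability 1/64.
E[|W − Z| | W + Z = 13] = (3 + 1 + 1 + 3) / 4 = 2.

2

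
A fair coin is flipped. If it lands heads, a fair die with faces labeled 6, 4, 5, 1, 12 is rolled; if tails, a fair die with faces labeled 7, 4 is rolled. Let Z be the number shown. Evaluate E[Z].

E[Z | heads] = (6+4+5+1+12)/5 = 28/5.
E[Z | tails] = (7+4)/2 = 11/2.
E[Z] = (1/2)·(28/5) + (1/2)·(11/2) = 111/20.

111/20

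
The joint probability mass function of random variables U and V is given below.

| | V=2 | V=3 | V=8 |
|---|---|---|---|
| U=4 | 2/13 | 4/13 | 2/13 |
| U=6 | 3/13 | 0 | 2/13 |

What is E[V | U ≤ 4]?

P(U ≤ 4) = 8/13.
Σ V·P over the event = 2·(2/13) + 3·(4/13) + 8·(2/13) = 32/13.
E[V | U ≤ 4] = (32/13) / (8/13) = 4.

4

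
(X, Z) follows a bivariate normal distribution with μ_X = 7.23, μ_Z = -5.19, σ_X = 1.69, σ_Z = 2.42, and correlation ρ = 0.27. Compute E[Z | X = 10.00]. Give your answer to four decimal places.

The regression of Z on X has slope ρ·σ_Z/σ_X and passes through (μ_X, μ_Z).
E[Z | X=10.00] = -5.19 + (0.27)·(2.42/1.69)·(10.00 − (7.23)) = -5.19 + (0.38663)·(2.77) = -4.1190.

-4.1190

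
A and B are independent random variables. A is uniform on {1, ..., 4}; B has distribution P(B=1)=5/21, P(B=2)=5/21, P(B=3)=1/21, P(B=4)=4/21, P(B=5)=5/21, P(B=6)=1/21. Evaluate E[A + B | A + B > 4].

P(A + B > 4) = 29/42.
Summing (A+B)·P(x,y) over outcomes with A + B > 4 gives 193/42.
E[A + B | A + B > 4] = (193/42) / (29/42) = 193/29.

193/29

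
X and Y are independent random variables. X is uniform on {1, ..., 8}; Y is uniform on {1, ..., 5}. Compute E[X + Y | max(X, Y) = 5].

P(max(X, Y) = 5) = 9/40.
Summing (X+Y)·P(x,y) over outcomes with max(X, Y) = 5 gives 7/4.
E[X + Y | max(X, Y) = 5] = (7/4) / (9/40) = 70/9.

70/9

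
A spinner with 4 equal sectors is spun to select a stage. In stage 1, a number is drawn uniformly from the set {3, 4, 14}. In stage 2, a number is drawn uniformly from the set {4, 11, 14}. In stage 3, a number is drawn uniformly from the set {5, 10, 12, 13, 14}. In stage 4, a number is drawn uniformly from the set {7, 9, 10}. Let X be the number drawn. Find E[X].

271/30

E[X | stage 1] = (3+4+14)/3 = 7.
E[X | stage 2] = (4+11+14)/3 = 29/3.
E[X | stage 3] = (5+10+12+13+14)/5 = 54/5.
E[X | stage 4] = (7+9+10)/3 = 26/3.
By the law of total expectation,
E[X] = (1/4)·(7) + (1/4)·(29/3) + (1/4)·(54/5) + (1/4)·(26/3) = 271/30.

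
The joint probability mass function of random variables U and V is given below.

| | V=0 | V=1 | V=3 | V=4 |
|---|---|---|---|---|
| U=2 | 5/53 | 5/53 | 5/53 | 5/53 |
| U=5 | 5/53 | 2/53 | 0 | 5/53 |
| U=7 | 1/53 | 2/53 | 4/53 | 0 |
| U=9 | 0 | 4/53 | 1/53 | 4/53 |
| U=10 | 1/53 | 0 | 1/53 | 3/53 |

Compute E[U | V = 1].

70/13

P(V = 1) = 13/53.
Σ U·P over the event = 2·(5/53) + 5·(2/53) + 7·(2/53) + 9·(4/53) = 70/53.
E[U | V = 1] = (70/53) / (13/53) = 70/13.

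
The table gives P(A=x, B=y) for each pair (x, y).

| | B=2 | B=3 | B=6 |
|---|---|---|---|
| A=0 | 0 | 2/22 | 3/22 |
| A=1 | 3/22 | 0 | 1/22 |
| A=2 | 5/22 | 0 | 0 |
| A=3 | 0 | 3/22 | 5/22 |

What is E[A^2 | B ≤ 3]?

P(B ≤ 3) = 13/22.
Σ A^2·P over the event = 0·(2/22) + 1·(3/22) + 4·(5/22) + 9·(3/22) = 25/11.
E[A^2 | B ≤ 3] = (25/11) / (13/22) = 50/13.

50/13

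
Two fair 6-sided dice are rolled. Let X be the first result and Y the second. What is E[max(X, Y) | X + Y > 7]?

P(X + Y > 7) = 5/12.
Summing max(X,Y)·P(x,y) over outcomes with X + Y > 7 gives 83/36.
E[max(X, Y) | X + Y > 7] = (83/36) / (5/12) = 83/15.

83/15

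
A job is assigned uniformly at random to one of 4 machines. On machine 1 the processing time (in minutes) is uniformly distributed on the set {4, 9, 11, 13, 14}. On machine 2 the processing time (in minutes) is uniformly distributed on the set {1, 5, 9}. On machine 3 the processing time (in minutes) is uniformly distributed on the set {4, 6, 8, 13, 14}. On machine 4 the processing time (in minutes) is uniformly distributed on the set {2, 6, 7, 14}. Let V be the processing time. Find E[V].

629/80

E[V | machine 1] = (4+9+11+13+14)/5 = 51/5.
E[V | machine 2] = (1+5+9)/3 = 5.
E[V | machine 3] = (4+6+8+13+14)/5 = 9.
E[V | machine 4] = (2+6+7+14)/4 = 29/4.
By the law of total expectation,
E[V] = (1/4)·(51/5) + (1/4)·(5) + (1/4)·(9) + (1/4)·(29/4) = 629/80.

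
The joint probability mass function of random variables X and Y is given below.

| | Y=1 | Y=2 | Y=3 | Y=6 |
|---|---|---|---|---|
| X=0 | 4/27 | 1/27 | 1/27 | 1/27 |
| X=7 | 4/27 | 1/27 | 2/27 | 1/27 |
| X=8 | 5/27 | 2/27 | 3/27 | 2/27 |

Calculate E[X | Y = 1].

68/13

P(Y = 1) = 13/27.
Σ X·P over the event = 0·(4/27) + 7·(4/27) + 8·(5/27) = 68/27.
E[X | Y = 1] = (68/27) / (13/27) = 68/13.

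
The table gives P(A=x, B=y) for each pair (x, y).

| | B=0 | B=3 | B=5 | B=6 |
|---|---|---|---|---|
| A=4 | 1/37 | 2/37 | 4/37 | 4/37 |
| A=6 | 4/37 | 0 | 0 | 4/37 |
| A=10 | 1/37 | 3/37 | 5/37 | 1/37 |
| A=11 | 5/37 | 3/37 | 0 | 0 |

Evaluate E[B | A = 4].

P(A = 4) = 11/37.
Σ B·P over the event = 0·(1/37) + 3·(2/37) + 5·(4/37) + 6·(4/37) = 50/37.
E[B | A = 4] = (50/37) / (11/37) = 50/11.

50/11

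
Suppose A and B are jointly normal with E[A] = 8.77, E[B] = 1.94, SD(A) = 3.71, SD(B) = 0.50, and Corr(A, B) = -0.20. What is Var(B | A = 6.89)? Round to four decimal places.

0.2400

Var(B | A=x) = (1 − ρ²)·σ_B².
Var(B | A=6.89) = (0.50)²·(1 − (-0.20)²) = 0.25·0.96 = 0.2400.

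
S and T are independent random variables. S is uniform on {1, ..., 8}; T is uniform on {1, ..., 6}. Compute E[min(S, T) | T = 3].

21/8

Outcomes with T = 3: (1,3), (2,3), (3,3), (4,3), (5,3), (6,3), (7,3), (8,3), each with probability 1/48.
E[min(S, T) | T = 3] = (1 + 2 + 3 + 3 + 3 + 3 + 3 + 3) / 8 = 21/8.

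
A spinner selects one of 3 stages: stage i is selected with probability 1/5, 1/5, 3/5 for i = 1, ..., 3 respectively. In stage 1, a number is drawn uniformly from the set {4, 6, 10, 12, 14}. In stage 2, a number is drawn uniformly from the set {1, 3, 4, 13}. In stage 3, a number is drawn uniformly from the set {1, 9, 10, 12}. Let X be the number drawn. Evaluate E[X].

E[X | stage 1] = (4+6+10+12+14)/5 = 46/5.
E[X | stage 2] = (1+3+4+13)/4 = 21/4.
E[X | stage 3] = (1+9+10+12)/4 = 8.
By the law of total expectation,
E[X] = (1/5)·(46/5) + (1/5)·(21/4) + (3/5)·(8) = 769/100.

769/100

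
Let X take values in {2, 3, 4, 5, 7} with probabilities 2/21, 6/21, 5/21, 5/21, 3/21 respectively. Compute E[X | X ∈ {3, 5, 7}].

P(X ∈ {3, 5, 7}) = 2/3.
Σ over the event: 3·2/7 + 5·5/21 + 7·1/7 = 64/21.
E[X | X ∈ {3, 5, 7}] = (64/21) / (2/3) = 32/7.

32/7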